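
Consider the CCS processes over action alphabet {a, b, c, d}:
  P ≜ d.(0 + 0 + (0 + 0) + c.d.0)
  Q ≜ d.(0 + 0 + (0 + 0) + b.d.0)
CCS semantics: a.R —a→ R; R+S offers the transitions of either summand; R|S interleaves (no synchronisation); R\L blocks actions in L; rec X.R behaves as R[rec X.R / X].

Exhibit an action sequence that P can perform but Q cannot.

dc

P's transition system — 4 states:
  p0 = d.(0 + 0 + (0 + 0) + c.d.0) | --d--▸ p1
  p1 = 0 + 0 + (0 + 0) + c.d.0 | --c--▸ p2
  p2 = d.0 | --d--▸ p3
  p3 = 0 | ·
Q's transition system — 4 states:
  q0 = d.(0 + 0 + (0 + 0) + b.d.0) | --d--▸ q1
  q1 = 0 + 0 + (0 + 0) + b.d.0 | --b--▸ q2
  q2 = d.0 | --d--▸ q3
  q3 = 0 | ·
Trace ⟨dc⟩ through P, begin at {p0}:
  [1] d ⇒ {p1}
  [2] c ⇒ {p2}
  — P admits the full trace.
Trace ⟨dc⟩ through Q, begin at {q0}:
  [1] d ⇒ {q1}
  [2] c ⇒ ∅ (Q stuck)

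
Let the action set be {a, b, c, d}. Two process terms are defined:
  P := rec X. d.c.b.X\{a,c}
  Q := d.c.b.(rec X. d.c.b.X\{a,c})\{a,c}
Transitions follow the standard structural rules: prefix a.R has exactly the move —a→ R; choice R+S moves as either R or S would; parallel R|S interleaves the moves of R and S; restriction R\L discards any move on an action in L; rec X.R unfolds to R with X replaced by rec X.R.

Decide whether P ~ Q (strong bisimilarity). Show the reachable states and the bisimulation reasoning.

Reachable graph of P (5 states):
  m0 = rec X. d.c.b.X\{a,c} | —d→ m1
  m1 = c.b.(rec X. d.c.b.X\{a,c})\{a,c} | —c→ m2
  m2 = b.(rec X. d.c.b.X\{a,c})\{a,c} | —b→ m3
  m3 = (rec X. d.c.b.X\{a,c})\{a,c} | —d→ m4
  m4 = (c.b.(rec X. d.c.b.X\{a,c})\{a,c})\{a,c} | (no moves)
Reachable graph of Q (5 states):
  n0 = d.c.b.(rec X. d.c.b.X\{a,c})\{a,c} | —d→ n1
  n1 = c.b.(rec X. d.c.b.X\{a,c})\{a,c} | —c→ n2
  n2 = b.(rec X. d.c.b.X\{a,c})\{a,c} | —b→ n3
  n3 = (rec X. d.c.b.X\{a,c})\{a,c} | —d→ n4
  n4 = (c.b.(rec X. d.c.b.X\{a,c})\{a,c})\{a,c} | (no moves)
Coarsest stable partition (strong bisimilarity classes):
  B0 = {m0, n0}
  B1 = {m1, n1}
  B2 = {m2, n2}
  B3 = {m3, n3}
  B4 = {m4, n4}
m0 ∈ B0, n0 ∈ B0 → same block

P ~ Q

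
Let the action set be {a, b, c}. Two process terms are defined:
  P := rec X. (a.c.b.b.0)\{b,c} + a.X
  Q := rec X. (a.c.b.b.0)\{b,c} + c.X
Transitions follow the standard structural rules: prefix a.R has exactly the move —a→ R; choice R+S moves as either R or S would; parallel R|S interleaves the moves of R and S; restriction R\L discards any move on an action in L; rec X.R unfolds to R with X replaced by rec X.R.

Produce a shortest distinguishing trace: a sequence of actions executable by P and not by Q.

Reachable graph of P (2 states):
  p0 = rec X. (a.c.b.b.0)\{b,c} + a.X ⊢ —a→ p0, —a→ p1
  p1 = (c.b.b.0)\{b,c} ⊢ stopped
Reachable graph of Q (2 states):
  q0 = rec X. (a.c.b.b.0)\{b,c} + c.X ⊢ —a→ q1, —c→ q0
  q1 = (c.b.b.0)\{b,c} ⊢ stopped
Trace ⟨aa⟩ through P, begin at {p0}:
  step 1 (a): {p0, p1}
  step 2 (a): {p0, p1}
  ✓ P
Trace ⟨aa⟩ through Q, begin at {q0}:
  step 1 (a): {q1}
  step 2 (a): no successor for Q

aa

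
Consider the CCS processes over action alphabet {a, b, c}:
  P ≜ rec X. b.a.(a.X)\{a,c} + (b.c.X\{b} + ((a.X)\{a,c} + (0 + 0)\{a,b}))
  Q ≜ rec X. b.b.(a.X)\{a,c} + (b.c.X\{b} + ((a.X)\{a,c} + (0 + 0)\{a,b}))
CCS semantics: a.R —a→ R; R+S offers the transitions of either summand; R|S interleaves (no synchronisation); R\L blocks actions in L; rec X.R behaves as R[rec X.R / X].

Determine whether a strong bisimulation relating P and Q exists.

NO

LTS(P): 5 reachable states
  s0 = rec X. b.a.(a.X)\{a,c} + (b.c.X\{b} + ((a.X)\{a,c} + (0 + 0)\{a,b})) ⊢ —b→ s1, —b→ s2
  s1 = a.(a.(rec X. b.a.(a.X)\{a,c} + (b.c.X\{b} + ((a.X)\{a,c} + (0 + 0)\{a,b}))))\{a,c} ⊢ —a→ s3
  s2 = c.(rec X. b.a.(a.X)\{a,c} + (b.c.X\{b} + ((a.X)\{a,c} + (0 + 0)\{a,b})))\{b} ⊢ —c→ s4
  s3 = (a.(rec X. b.a.(a.X)\{a,c} + (b.c.X\{b} + ((a.X)\{a,c} + (0 + 0)\{a,b}))))\{a,c} ⊢ (no moves)
  s4 = (rec X. b.a.(a.X)\{a,c} + (b.c.X\{b} + ((a.X)\{a,c} + (0 + 0)\{a,b})))\{b} ⊢ (no moves)
LTS(Q): 5 reachable states
  t0 = rec X. b.b.(a.X)\{a,c} + (b.c.X\{b} + ((a.X)\{a,c} + (0 + 0)\{a,b})) ⊢ —b→ t1, —b→ t2
  t1 = b.(a.(rec X. b.b.(a.X)\{a,c} + (b.c.X\{b} + ((a.X)\{a,c} + (0 + 0)\{a,b}))))\{a,c} ⊢ —b→ t3
  t2 = c.(rec X. b.b.(a.X)\{a,c} + (b.c.X\{b} + ((a.X)\{a,c} + (0 + 0)\{a,b})))\{b} ⊢ —c→ t4
  t3 = (a.(rec X. b.b.(a.X)\{a,c} + (b.c.X\{b} + ((a.X)\{a,c} + (0 + 0)\{a,b}))))\{a,c} ⊢ (no moves)
  t4 = (rec X. b.b.(a.X)\{a,c} + (b.c.X\{b} + ((a.X)\{a,c} + (0 + 0)\{a,b})))\{b} ⊢ (no moves)
Coarsest stable partition (strong bisimilarity classes):
  B0 = {s0}
  B1 = {s1}
  B2 = {s3, s4, t3, t4}
  B3 = {s2, t2}
  B4 = {t0}
  B5 = {t1}
s0 ∈ B0, t0 ∈ B4 → different blocks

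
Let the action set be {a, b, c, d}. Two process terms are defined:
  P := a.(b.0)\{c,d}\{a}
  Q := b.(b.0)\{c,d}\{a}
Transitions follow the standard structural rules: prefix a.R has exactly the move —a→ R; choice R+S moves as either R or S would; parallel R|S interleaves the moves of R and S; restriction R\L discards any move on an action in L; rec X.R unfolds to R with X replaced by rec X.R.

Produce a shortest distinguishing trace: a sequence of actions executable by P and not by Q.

P's transition system — 3 states:
  s0 = a.(b.0)\{c,d}\{a} → ··a··> s1
  s1 = (b.0)\{c,d}\{a} → ··b··> s2
  s2 = 0\{c,d}\{a} → stopped
Q's transition system — 3 states:
  t0 = b.(b.0)\{c,d}\{a} → ··b··> t1
  t1 = (b.0)\{c,d}\{a} → ··b··> t2
  t2 = 0\{c,d}\{a} → stopped
Trace ⟨a⟩ through P, begin at {s0}:
  [1] a ⇒ {s1}
  P completes σ.
Trace ⟨a⟩ through Q, begin at {t0}:
  [1] a ⇒ no successor for Q

a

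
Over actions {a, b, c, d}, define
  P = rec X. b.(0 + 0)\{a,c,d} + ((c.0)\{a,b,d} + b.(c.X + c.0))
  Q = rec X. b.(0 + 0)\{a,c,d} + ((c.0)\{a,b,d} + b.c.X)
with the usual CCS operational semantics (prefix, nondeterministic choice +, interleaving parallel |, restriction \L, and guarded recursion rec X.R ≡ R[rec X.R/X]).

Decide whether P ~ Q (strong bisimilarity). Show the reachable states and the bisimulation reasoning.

not bisimilar

Reachable graph of P (5 states):
  u0 = rec X. b.(0 + 0)\{a,c,d} + ((c.0)\{a,b,d} + b.(c.X + c.0)) → -b-> u1, -b-> u2, -c-> u3
  u1 = (0 + 0)\{a,c,d} → stopped
  u2 = c.(rec X. b.(0 + 0)\{a,c,d} + ((c.0)\{a,b,d} + b.(c.X + c.0))) + c.0 → -c-> u0, -c-> u4
  u3 = 0\{a,b,d} → stopped
  u4 = 0 → stopped
Reachable graph of Q (4 states):
  v0 = rec X. b.(0 + 0)\{a,c,d} + ((c.0)\{a,b,d} + b.c.X) → -b-> v1, -b-> v2, -c-> v3
  v1 = (0 + 0)\{a,c,d} → stopped
  v2 = c.(rec X. b.(0 + 0)\{a,c,d} + ((c.0)\{a,b,d} + b.c.X)) → -c-> v0
  v3 = 0\{a,b,d} → stopped
Bisimilarity quotient blocks:
  B0 = {u0}
  B1 = {u2}
  B2 = {u1, u3, u4, v1, v3}
  B3 = {v0}
  B4 = {v2}
u0 ∈ B0, v0 ∈ B3 → different blocks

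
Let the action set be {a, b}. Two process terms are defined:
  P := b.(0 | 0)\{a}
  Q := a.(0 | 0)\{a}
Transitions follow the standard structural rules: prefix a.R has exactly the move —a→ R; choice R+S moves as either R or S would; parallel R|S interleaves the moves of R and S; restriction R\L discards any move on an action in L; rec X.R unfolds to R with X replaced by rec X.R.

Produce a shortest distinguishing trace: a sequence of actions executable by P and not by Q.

b

P's transition system — 2 states:
  s0 = b.(0 | 0)\{a} → --b--▸ s1
  s1 = (0 | 0)\{a} → (no moves)
Q's transition system — 2 states:
  t0 = a.(0 | 0)\{a} → --a--▸ t1
  t1 = (0 | 0)\{a} → (no moves)
Run σ = ⟨b⟩ on P: start {s0}
  step 1 (b): {s1}
  ✓ P
Run σ = ⟨b⟩ on Q: start {t0}
  step 1 (b): ∅ (Q stuck)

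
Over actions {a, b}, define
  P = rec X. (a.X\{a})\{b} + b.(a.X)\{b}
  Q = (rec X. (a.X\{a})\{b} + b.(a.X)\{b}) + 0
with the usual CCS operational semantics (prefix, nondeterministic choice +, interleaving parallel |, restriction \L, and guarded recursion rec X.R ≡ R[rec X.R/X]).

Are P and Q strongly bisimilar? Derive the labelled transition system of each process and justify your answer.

YES

Reachable graph of P (5 states):
  m0 = rec X. (a.X\{a})\{b} + b.(a.X)\{b} → =a=> m1, =b=> m2
  m1 = (rec X. (a.X\{a})\{b} + b.(a.X)\{b})\{a}\{b} → ∅
  m2 = (a.(rec X. (a.X\{a})\{b} + b.(a.X)\{b}))\{b} → =a=> m3
  m3 = (rec X. (a.X\{a})\{b} + b.(a.X)\{b})\{b} → =a=> m4
  m4 = (rec X. (a.X\{a})\{b} + b.(a.X)\{b})\{a}\{b}\{b} → ∅
Reachable graph of Q (5 states):
  n0 = (rec X. (a.X\{a})\{b} + b.(a.X)\{b}) + 0 → =a=> n1, =b=> n2
  n1 = (rec X. (a.X\{a})\{b} + b.(a.X)\{b})\{a}\{b} → ∅
  n2 = (a.(rec X. (a.X\{a})\{b} + b.(a.X)\{b}))\{b} → =a=> n3
  n3 = (rec X. (a.X\{a})\{b} + b.(a.X)\{b})\{b} → =a=> n4
  n4 = (rec X. (a.X\{a})\{b} + b.(a.X)\{b})\{a}\{b}\{b} → ∅
Partition-refinement fixed point:
  B0 = {m0, n0}
  B1 = {m2, n2}
  B2 = {m3, n3}
  B3 = {m1, m4, n1, n4}
m0 ∈ B0, n0 ∈ B0 → same block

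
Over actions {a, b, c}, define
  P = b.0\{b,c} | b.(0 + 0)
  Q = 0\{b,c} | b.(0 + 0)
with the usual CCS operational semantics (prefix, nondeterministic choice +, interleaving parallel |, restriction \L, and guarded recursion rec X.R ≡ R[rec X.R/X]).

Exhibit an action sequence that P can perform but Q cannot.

bb

Reachable graph of P (4 states):
  p0 = b.0\{b,c} | b.(0 + 0) has moves -b-> p1, -b-> p2
  p1 = 0\{b,c} | b.(0 + 0) has moves -b-> p3
  p2 = b.0\{b,c} | (0 + 0) has moves -b-> p3
  p3 = 0\{b,c} | (0 + 0) has moves stopped
Reachable graph of Q (2 states):
  q0 = 0\{b,c} | b.(0 + 0) has moves -b-> q1
  q1 = 0\{b,c} | (0 + 0) has moves stopped
Executing bb from P (initial set {p0}):
  step 1 (b): {p1, p2}
  step 2 (b): {p3}
  ✓ P
Executing bb from Q (initial set {q0}):
  step 1 (b): {q1}
  step 2 (b): ∅  — Q cannot continue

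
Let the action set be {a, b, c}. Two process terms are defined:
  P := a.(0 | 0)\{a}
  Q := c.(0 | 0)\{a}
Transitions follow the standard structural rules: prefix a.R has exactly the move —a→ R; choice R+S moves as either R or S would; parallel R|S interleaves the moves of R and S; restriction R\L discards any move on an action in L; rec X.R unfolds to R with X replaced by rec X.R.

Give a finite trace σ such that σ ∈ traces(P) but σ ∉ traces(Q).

P's transition system — 2 states:
  m0 = a.(0 | 0)\{a} ⊢ —a→ m1
  m1 = (0 | 0)\{a} ⊢ deadlocked
Q's transition system — 2 states:
  n0 = c.(0 | 0)\{a} ⊢ —c→ n1
  n1 = (0 | 0)\{a} ⊢ deadlocked
Trace ⟨a⟩ through P, begin at {m0}:
  [1] a ⇒ {m1}
  P completes σ.
Trace ⟨a⟩ through Q, begin at {n0}:
  [1] a ⇒ no successor for Q

a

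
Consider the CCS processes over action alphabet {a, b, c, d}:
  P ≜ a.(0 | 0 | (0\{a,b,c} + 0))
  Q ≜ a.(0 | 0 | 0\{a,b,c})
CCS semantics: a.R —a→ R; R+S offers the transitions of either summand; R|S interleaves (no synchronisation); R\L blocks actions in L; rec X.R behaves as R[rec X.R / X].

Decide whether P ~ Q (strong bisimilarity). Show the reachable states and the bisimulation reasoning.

bisimilar

P's transition system — 2 states:
  m0 = a.(0 | 0 | (0\{a,b,c} + 0)) → -a-> m1
  m1 = 0 | 0 | (0\{a,b,c} + 0) → stopped
Q's transition system — 2 states:
  n0 = a.(0 | 0 | 0\{a,b,c}) → -a-> n1
  n1 = 0 | 0 | 0\{a,b,c} → stopped
Bisimilarity quotient blocks:
  B0 = {m0, n0}
  B1 = {m1, n1}
m0 ∈ B0, n0 ∈ B0 → same block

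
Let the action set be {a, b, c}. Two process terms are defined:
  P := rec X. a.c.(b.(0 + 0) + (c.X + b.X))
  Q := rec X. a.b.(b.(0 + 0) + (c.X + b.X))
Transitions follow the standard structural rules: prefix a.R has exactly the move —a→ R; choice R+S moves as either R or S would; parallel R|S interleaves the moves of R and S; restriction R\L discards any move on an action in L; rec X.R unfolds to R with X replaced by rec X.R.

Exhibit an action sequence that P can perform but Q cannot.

LTS(P): 4 reachable states
  m0 = rec X. a.c.(b.(0 + 0) + (c.X + b.X)) → -a-> m1
  m1 = c.(b.(0 + 0) + (c.(rec X. a.c.(b.(0 + 0) + (c.X + b.X))) + b.(rec X. a.c.(b.(0 + 0) + (c.X + b.X))))) → -c-> m2
  m2 = b.(0 + 0) + (c.(rec X. a.c.(b.(0 + 0) + (c.X + b.X))) + b.(rec X. a.c.(b.(0 + 0) + (c.X + b.X)))) → -b-> m0, -b-> m3, -c-> m0
  m3 = 0 + 0 → ∅
LTS(Q): 4 reachable states
  n0 = rec X. a.b.(b.(0 + 0) + (c.X + b.X)) → -a-> n1
  n1 = b.(b.(0 + 0) + (c.(rec X. a.b.(b.(0 + 0) + (c.X + b.X))) + b.(rec X. a.b.(b.(0 + 0) + (c.X + b.X))))) → -b-> n2
  n2 = b.(0 + 0) + (c.(rec X. a.b.(b.(0 + 0) + (c.X + b.X))) + b.(rec X. a.b.(b.(0 + 0) + (c.X + b.X)))) → -b-> n0, -b-> n3, -c-> n0
  n3 = 0 + 0 → ∅
Trace ⟨ac⟩ through P, begin at {m0}:
  after a @ step 1: {m1}
  after c @ step 2: {m2}
  P completes σ.
Trace ⟨ac⟩ through Q, begin at {n0}:
  after a @ step 1: {n1}
  after c @ step 2: ∅ (Q stuck)

ac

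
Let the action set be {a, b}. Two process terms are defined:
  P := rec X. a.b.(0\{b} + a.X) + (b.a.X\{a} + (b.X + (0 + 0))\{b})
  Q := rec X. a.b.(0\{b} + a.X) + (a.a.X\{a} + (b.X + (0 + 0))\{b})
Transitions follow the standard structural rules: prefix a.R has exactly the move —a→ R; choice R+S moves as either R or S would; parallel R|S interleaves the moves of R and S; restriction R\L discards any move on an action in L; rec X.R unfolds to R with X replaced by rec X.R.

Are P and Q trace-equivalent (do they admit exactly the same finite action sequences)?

LTS(P): 6 reachable states
  s0 = rec X. a.b.(0\{b} + a.X) + (b.a.X\{a} + (b.X + (0 + 0))\{b}) :: --a--▸ s1, --b--▸ s2
  s1 = b.(0\{b} + a.(rec X. a.b.(0\{b} + a.X) + (b.a.X\{a} + (b.X + (0 + 0))\{b}))) :: --b--▸ s3
  s2 = a.(rec X. a.b.(0\{b} + a.X) + (b.a.X\{a} + (b.X + (0 + 0))\{b}))\{a} :: --a--▸ s4
  s3 = 0\{b} + a.(rec X. a.b.(0\{b} + a.X) + (b.a.X\{a} + (b.X + (0 + 0))\{b})) :: --a--▸ s0
  s4 = (rec X. a.b.(0\{b} + a.X) + (b.a.X\{a} + (b.X + (0 + 0))\{b}))\{a} :: --b--▸ s5
  s5 = (a.(rec X. a.b.(0\{b} + a.X) + (b.a.X\{a} + (b.X + (0 + 0))\{b}))\{a})\{a} :: (no moves)
LTS(Q): 5 reachable states
  t0 = rec X. a.b.(0\{b} + a.X) + (a.a.X\{a} + (b.X + (0 + 0))\{b}) :: --a--▸ t1, --a--▸ t2
  t1 = a.(rec X. a.b.(0\{b} + a.X) + (a.a.X\{a} + (b.X + (0 + 0))\{b}))\{a} :: --a--▸ t3
  t2 = b.(0\{b} + a.(rec X. a.b.(0\{b} + a.X) + (a.a.X\{a} + (b.X + (0 + 0))\{b}))) :: --b--▸ t4
  t3 = (rec X. a.b.(0\{b} + a.X) + (a.a.X\{a} + (b.X + (0 + 0))\{b}))\{a} :: (no moves)
  t4 = 0\{b} + a.(rec X. a.b.(0\{b} + a.X) + (a.a.X\{a} + (b.X + (0 + 0))\{b})) :: --a--▸ t0
Trace ⟨b⟩ through P, begin at {s0}:
  [1] b ⇒ {s2}
  ✓ P
Trace ⟨b⟩ through Q, begin at {t0}:
  [1] b ⇒ ∅  — Q cannot continue

NO — witness ⟨b⟩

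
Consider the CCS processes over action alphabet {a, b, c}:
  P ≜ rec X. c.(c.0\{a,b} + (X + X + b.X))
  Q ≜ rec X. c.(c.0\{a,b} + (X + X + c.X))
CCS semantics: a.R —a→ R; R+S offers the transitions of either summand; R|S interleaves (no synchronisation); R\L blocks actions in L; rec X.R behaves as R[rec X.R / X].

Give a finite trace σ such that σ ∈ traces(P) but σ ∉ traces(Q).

LTS(P): 3 reachable states
  p0 = rec X. c.(c.0\{a,b} + (X + X + b.X)) has moves -c-> p1
  p1 = c.0\{a,b} + ((rec X. c.(c.0\{a,b} + (X + X + b.X))) + (rec X. c.(c.0\{a,b} + (X + X + b.X))) + b.(rec X. c.(c.0\{a,b} + (X + X + b.X)))) has moves -b-> p0, -c-> p1, -c-> p2
  p2 = 0\{a,b} has moves ·
LTS(Q): 3 reachable states
  q0 = rec X. c.(c.0\{a,b} + (X + X + c.X)) has moves -c-> q1
  q1 = c.0\{a,b} + ((rec X. c.(c.0\{a,b} + (X + X + c.X))) + (rec X. c.(c.0\{a,b} + (X + X + c.X))) + c.(rec X. c.(c.0\{a,b} + (X + X + c.X)))) has moves -c-> q0, -c-> q1, -c-> q2
  q2 = 0\{a,b} has moves ·
Run σ = ⟨cb⟩ on P: start {p0}
  after c @ step 1: {p1}
  after b @ step 2: {p0}
  P completes σ.
Run σ = ⟨cb⟩ on Q: start {q0}
  after c @ step 1: {q1}
  after b @ step 2: ∅ (Q stuck)

cb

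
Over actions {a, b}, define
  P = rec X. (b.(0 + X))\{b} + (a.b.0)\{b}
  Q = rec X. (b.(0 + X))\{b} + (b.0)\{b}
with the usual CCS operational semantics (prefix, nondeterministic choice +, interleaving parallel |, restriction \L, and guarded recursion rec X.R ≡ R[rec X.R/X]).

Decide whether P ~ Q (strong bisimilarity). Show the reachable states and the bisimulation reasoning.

NO

Reachable graph of P (2 states):
  m0 = rec X. (b.(0 + X))\{b} + (a.b.0)\{b} → ··a··> m1
  m1 = (b.0)\{b} → deadlocked
Reachable graph of Q (1 states):
  n0 = rec X. (b.(0 + X))\{b} + (b.0)\{b} → deadlocked
Bisimilarity quotient blocks:
  B0 = {m0}
  B1 = {m1, n0}
m0 ∈ B0, n0 ∈ B1 → different blocks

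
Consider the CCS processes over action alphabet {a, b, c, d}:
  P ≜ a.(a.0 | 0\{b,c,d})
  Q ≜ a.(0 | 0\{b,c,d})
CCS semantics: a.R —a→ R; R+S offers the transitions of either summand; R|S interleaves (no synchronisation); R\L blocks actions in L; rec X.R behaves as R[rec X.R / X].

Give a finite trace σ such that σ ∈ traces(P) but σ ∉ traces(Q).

aa

P's transition system — 3 states:
  s0 = a.(a.0 | 0\{b,c,d}) has moves -a-> s1
  s1 = a.0 | 0\{b,c,d} has moves -a-> s2
  s2 = 0 | 0\{b,c,d} has moves (no moves)
Q's transition system — 2 states:
  t0 = a.(0 | 0\{b,c,d}) has moves -a-> t1
  t1 = 0 | 0\{b,c,d} has moves (no moves)
Trace ⟨aa⟩ through P, begin at {s0}:
  after a @ step 1: {s1}
  after a @ step 2: {s2}
  — P admits the full trace.
Trace ⟨aa⟩ through Q, begin at {t0}:
  after a @ step 1: {t1}
  after a @ step 2: ∅  — Q cannot continue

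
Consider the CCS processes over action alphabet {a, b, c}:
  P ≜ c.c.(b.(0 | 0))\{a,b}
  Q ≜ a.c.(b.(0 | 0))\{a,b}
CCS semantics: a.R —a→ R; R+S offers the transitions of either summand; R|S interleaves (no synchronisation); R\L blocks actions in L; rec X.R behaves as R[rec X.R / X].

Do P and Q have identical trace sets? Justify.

LTS(P): 3 reachable states
  s0 = c.c.(b.(0 | 0))\{a,b} ⊢ -c-> s1
  s1 = c.(b.(0 | 0))\{a,b} ⊢ -c-> s2
  s2 = (b.(0 | 0))\{a,b} ⊢ ·
LTS(Q): 3 reachable states
  t0 = a.c.(b.(0 | 0))\{a,b} ⊢ -a-> t1
  t1 = c.(b.(0 | 0))\{a,b} ⊢ -c-> t2
  t2 = (b.(0 | 0))\{a,b} ⊢ ·
Trace ⟨c⟩ through P, begin at {s0}:
  after c @ step 1: {s1}
  P completes σ.
Trace ⟨c⟩ through Q, begin at {t0}:
  after c @ step 1: ∅ (Q stuck)

traces(P) ≠ traces(Q) — witness ⟨c⟩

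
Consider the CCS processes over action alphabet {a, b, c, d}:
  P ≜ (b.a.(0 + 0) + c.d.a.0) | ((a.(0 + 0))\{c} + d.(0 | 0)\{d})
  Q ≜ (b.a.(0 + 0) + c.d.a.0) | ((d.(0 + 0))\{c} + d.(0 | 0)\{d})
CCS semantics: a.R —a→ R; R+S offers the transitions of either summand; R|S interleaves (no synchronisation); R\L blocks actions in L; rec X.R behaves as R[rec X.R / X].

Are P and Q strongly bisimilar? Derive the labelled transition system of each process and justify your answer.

P's transition system — 18 states:
  p0 = (b.a.(0 + 0) + c.d.a.0) | ((a.(0 + 0))\{c} + d.(0 | 0)\{d}) has moves =a=> p1, =b=> p2, =c=> p3, =d=> p4
  p1 = (b.a.(0 + 0) + c.d.a.0) | (0 + 0)\{c} has moves =b=> p5, =c=> p6
  p2 = a.(0 + 0) | ((a.(0 + 0))\{c} + d.(0 | 0)\{d}) has moves =a=> p5, =a=> p7, =d=> p8
  p3 = d.a.0 | ((a.(0 + 0))\{c} + d.(0 | 0)\{d}) has moves =a=> p6, =d=> p10, =d=> p9
  p4 = (b.a.(0 + 0) + c.d.a.0) | (0 | 0)\{d} has moves =b=> p8, =c=> p10
  p5 = a.(0 + 0) | (0 + 0)\{c} has moves =a=> p11
  p6 = d.a.0 | (0 + 0)\{c} has moves =d=> p12
  p7 = (0 + 0) | ((a.(0 + 0))\{c} + d.(0 | 0)\{d}) has moves =a=> p11, =d=> p13
  p8 = a.(0 + 0) | (0 | 0)\{d} has moves =a=> p13
  p9 = a.0 | ((a.(0 + 0))\{c} + d.(0 | 0)\{d}) has moves =a=> p12, =a=> p14, =d=> p15
  p10 = d.a.0 | (0 | 0)\{d} has moves =d=> p15
  p11 = (0 + 0) | (0 + 0)\{c} has moves stopped
  p12 = a.0 | (0 + 0)\{c} has moves =a=> p16
  p13 = (0 + 0) | (0 | 0)\{d} has moves stopped
  p14 = 0 | ((a.(0 + 0))\{c} + d.(0 | 0)\{d}) has moves =a=> p16, =d=> p17
  p15 = a.0 | (0 | 0)\{d} has moves =a=> p17
  p16 = 0 | (0 + 0)\{c} has moves stopped
  p17 = 0 | (0 | 0)\{d} has moves stopped
Q's transition system — 18 states:
  q0 = (b.a.(0 + 0) + c.d.a.0) | ((d.(0 + 0))\{c} + d.(0 | 0)\{d}) has moves =b=> q1, =c=> q2, =d=> q3, =d=> q4
  q1 = a.(0 + 0) | ((d.(0 + 0))\{c} + d.(0 | 0)\{d}) has moves =a=> q5, =d=> q6, =d=> q7
  q2 = d.a.0 | ((d.(0 + 0))\{c} + d.(0 | 0)\{d}) has moves =d=> q10, =d=> q8, =d=> q9
  q3 = (b.a.(0 + 0) + c.d.a.0) | (0 + 0)\{c} has moves =b=> q6, =c=> q9
  q4 = (b.a.(0 + 0) + c.d.a.0) | (0 | 0)\{d} has moves =b=> q7, =c=> q10
  q5 = (0 + 0) | ((d.(0 + 0))\{c} + d.(0 | 0)\{d}) has moves =d=> q11, =d=> q12
  q6 = a.(0 + 0) | (0 + 0)\{c} has moves =a=> q11
  q7 = a.(0 + 0) | (0 | 0)\{d} has moves =a=> q12
  q8 = a.0 | ((d.(0 + 0))\{c} + d.(0 | 0)\{d}) has moves =a=> q13, =d=> q14, =d=> q15
  q9 = d.a.0 | (0 + 0)\{c} has moves =d=> q14
  q10 = d.a.0 | (0 | 0)\{d} has moves =d=> q15
  q11 = (0 + 0) | (0 + 0)\{c} has moves stopped
  q12 = (0 + 0) | (0 | 0)\{d} has moves stopped
  q13 = 0 | ((d.(0 + 0))\{c} + d.(0 | 0)\{d}) has moves =d=> q16, =d=> q17
  q14 = a.0 | (0 + 0)\{c} has moves =a=> q16
  q15 = a.0 | (0 | 0)\{d} has moves =a=> q17
  q16 = 0 | (0 + 0)\{c} has moves stopped
  q17 = 0 | (0 | 0)\{d} has moves stopped
Bisimilarity quotient blocks:
  B0 = {p0}
  B1 = {p3}
  B2 = {p2, p9}
  B3 = {p12, p15, p5, p8, q14, q15, q6, q7}
  B4 = {p11, p13, p16, p17, q11, q12, q16, q17}
  B5 = {p14, p7}
  B6 = {p10, p6, q10, q9}
  B7 = {p1, p4, q3, q4}
  B8 = {q0}
  B9 = {q2}
  B10 = {q1, q8}
  B11 = {q13, q5}
p0 ∈ B0, q0 ∈ B8 → different blocks

P ≁ Q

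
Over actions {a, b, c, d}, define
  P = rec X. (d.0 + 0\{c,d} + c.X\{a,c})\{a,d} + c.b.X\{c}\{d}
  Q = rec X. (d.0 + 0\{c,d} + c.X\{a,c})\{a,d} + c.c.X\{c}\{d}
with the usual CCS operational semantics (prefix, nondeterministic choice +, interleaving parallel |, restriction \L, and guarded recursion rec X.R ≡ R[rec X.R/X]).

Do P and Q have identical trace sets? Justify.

NO — witness ⟨cb⟩

Reachable graph of P (4 states):
  u0 = rec X. (d.0 + 0\{c,d} + c.X\{a,c})\{a,d} + c.b.X\{c}\{d} | --c--▸ u1, --c--▸ u2
  u1 = (rec X. (d.0 + 0\{c,d} + c.X\{a,c})\{a,d} + c.b.X\{c}\{d})\{a,c}\{a,d} | (no moves)
  u2 = b.(rec X. (d.0 + 0\{c,d} + c.X\{a,c})\{a,d} + c.b.X\{c}\{d})\{c}\{d} | --b--▸ u3
  u3 = (rec X. (d.0 + 0\{c,d} + c.X\{a,c})\{a,d} + c.b.X\{c}\{d})\{c}\{d} | (no moves)
Reachable graph of Q (4 states):
  v0 = rec X. (d.0 + 0\{c,d} + c.X\{a,c})\{a,d} + c.c.X\{c}\{d} | --c--▸ v1, --c--▸ v2
  v1 = (rec X. (d.0 + 0\{c,d} + c.X\{a,c})\{a,d} + c.c.X\{c}\{d})\{a,c}\{a,d} | (no moves)
  v2 = c.(rec X. (d.0 + 0\{c,d} + c.X\{a,c})\{a,d} + c.c.X\{c}\{d})\{c}\{d} | --c--▸ v3
  v3 = (rec X. (d.0 + 0\{c,d} + c.X\{a,c})\{a,d} + c.c.X\{c}\{d})\{c}\{d} | (no moves)
Run σ = ⟨cb⟩ on P: start {u0}
  [1] c ⇒ {u1, u2}
  [2] b ⇒ {u3}
  P completes σ.
Run σ = ⟨cb⟩ on Q: start {v0}
  [1] c ⇒ {v1, v2}
  [2] b ⇒ ∅ (Q stuck)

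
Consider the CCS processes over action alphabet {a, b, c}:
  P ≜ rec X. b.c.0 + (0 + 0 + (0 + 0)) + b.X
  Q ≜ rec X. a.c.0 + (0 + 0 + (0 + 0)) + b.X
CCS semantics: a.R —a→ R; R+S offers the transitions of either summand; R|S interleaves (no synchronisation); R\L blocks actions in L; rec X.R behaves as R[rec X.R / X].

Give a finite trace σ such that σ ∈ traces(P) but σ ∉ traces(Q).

bc

Reachable graph of P (3 states):
  m0 = rec X. b.c.0 + (0 + 0 + (0 + 0)) + b.X has moves --b--▸ m0, --b--▸ m1
  m1 = c.0 has moves --c--▸ m2
  m2 = 0 has moves ∅
Reachable graph of Q (3 states):
  n0 = rec X. a.c.0 + (0 + 0 + (0 + 0)) + b.X has moves --a--▸ n1, --b--▸ n0
  n1 = c.0 has moves --c--▸ n2
  n2 = 0 has moves ∅
Run σ = ⟨bc⟩ on P: start {m0}
  after b @ step 1: {m0, m1}
  after c @ step 2: {m2}
  — P admits the full trace.
Run σ = ⟨bc⟩ on Q: start {n0}
  after b @ step 1: {n0}
  after c @ step 2: ∅  — Q cannot continue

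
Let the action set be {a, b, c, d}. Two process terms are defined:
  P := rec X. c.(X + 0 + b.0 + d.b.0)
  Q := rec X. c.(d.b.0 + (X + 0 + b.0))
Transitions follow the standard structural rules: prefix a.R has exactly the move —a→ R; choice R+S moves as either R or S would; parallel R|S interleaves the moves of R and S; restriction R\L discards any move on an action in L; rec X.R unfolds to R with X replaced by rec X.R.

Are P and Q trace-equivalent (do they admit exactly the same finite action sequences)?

traces(P) = traces(Q)

P's transition system — 4 states:
  s0 = rec X. c.(X + 0 + b.0 + d.b.0) | ··c··> s1
  s1 = (rec X. c.(X + 0 + b.0 + d.b.0)) + 0 + b.0 + d.b.0 | ··b··> s2, ··c··> s1, ··d··> s3
  s2 = 0 | deadlocked
  s3 = b.0 | ··b··> s2
Q's transition system — 4 states:
  t0 = rec X. c.(d.b.0 + (X + 0 + b.0)) | ··c··> t1
  t1 = d.b.0 + ((rec X. c.(d.b.0 + (X + 0 + b.0))) + 0 + b.0) | ··b··> t2, ··c··> t1, ··d··> t3
  t2 = 0 | deadlocked
  t3 = b.0 | ··b··> t2
Partition-refinement fixed point:
  B0 = {s0, t0}
  B1 = {s1, t1}
  B2 = {s3, t3}
  B3 = {s2, t2}
s0 ∈ B0, t0 ∈ B0 → same block
Bisimilar ⇒ trace-equivalent.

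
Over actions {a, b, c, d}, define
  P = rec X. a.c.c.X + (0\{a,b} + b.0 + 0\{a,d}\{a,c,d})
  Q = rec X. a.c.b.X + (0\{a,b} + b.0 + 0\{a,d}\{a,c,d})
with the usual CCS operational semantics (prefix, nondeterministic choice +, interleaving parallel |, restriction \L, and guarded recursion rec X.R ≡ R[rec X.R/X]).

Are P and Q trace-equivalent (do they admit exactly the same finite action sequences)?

LTS(P): 4 reachable states
  s0 = rec X. a.c.c.X + (0\{a,b} + b.0 + 0\{a,d}\{a,c,d}) ⊢ =a=> s1, =b=> s2
  s1 = c.c.(rec X. a.c.c.X + (0\{a,b} + b.0 + 0\{a,d}\{a,c,d})) ⊢ =c=> s3
  s2 = 0 ⊢ (no moves)
  s3 = c.(rec X. a.c.c.X + (0\{a,b} + b.0 + 0\{a,d}\{a,c,d})) ⊢ =c=> s0
LTS(Q): 4 reachable states
  t0 = rec X. a.c.b.X + (0\{a,b} + b.0 + 0\{a,d}\{a,c,d}) ⊢ =a=> t1, =b=> t2
  t1 = c.b.(rec X. a.c.b.X + (0\{a,b} + b.0 + 0\{a,d}\{a,c,d})) ⊢ =c=> t3
  t2 = 0 ⊢ (no moves)
  t3 = b.(rec X. a.c.b.X + (0\{a,b} + b.0 + 0\{a,d}\{a,c,d})) ⊢ =b=> t0
Run σ = ⟨acc⟩ on P: start {s0}
  [1] a ⇒ {s1}
  [2] c ⇒ {s3}
  [3] c ⇒ {s0}
  ✓ P
Run σ = ⟨acc⟩ on Q: start {t0}
  [1] a ⇒ {t1}
  [2] c ⇒ {t3}
  [3] c ⇒ no successor for Q

traces(P) ≠ traces(Q) — witness ⟨acc⟩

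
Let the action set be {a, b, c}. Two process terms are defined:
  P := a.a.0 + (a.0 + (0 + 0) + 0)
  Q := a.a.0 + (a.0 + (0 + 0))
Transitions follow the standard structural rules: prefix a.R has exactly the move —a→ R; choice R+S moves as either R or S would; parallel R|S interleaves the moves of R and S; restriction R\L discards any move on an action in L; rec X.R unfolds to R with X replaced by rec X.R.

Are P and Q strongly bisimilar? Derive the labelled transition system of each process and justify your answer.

YES

P's transition system — 3 states:
  p0 = a.a.0 + (a.0 + (0 + 0) + 0) | -a-> p1, -a-> p2
  p1 = 0 | ·
  p2 = a.0 | -a-> p1
Q's transition system — 3 states:
  q0 = a.a.0 + (a.0 + (0 + 0)) | -a-> q1, -a-> q2
  q1 = 0 | ·
  q2 = a.0 | -a-> q1
Partition-refinement fixed point:
  B0 = {p0, q0}
  B1 = {p1, q1}
  B2 = {p2, q2}
p0 ∈ B0, q0 ∈ B0 → same block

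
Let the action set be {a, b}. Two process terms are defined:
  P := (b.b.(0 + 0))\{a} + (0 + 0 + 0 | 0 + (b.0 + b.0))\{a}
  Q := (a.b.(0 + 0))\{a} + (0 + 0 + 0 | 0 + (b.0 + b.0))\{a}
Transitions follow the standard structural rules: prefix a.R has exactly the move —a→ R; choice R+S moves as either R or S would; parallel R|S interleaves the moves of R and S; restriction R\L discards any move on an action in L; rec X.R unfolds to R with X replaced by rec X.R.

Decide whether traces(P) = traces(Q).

P's transition system — 4 states:
  p0 = (b.b.(0 + 0))\{a} + (0 + 0 + 0 | 0 + (b.0 + b.0))\{a} ⊢ -b-> p1, -b-> p2
  p1 = (b.(0 + 0))\{a} ⊢ -b-> p3
  p2 = 0\{a} ⊢ ∅
  p3 = (0 + 0)\{a} ⊢ ∅
Q's transition system — 2 states:
  q0 = (a.b.(0 + 0))\{a} + (0 + 0 + 0 | 0 + (b.0 + b.0))\{a} ⊢ -b-> q1
  q1 = 0\{a} ⊢ ∅
Run σ = ⟨bb⟩ on P: start {p0}
  step 1 (b): {p1, p2}
  step 2 (b): {p3}
  — P admits the full trace.
Run σ = ⟨bb⟩ on Q: start {q0}
  step 1 (b): {q1}
  step 2 (b): ∅  — Q cannot continue

traces(P) ≠ traces(Q) — witness ⟨bb⟩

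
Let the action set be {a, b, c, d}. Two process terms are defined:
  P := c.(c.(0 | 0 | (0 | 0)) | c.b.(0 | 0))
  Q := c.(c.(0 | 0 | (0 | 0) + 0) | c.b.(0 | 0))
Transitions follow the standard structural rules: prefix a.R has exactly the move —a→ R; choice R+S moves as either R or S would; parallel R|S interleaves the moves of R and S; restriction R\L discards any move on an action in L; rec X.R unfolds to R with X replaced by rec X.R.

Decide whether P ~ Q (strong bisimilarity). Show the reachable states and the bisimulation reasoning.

LTS(P): 7 reachable states
  u0 = c.(c.(0 | 0 | (0 | 0)) | c.b.(0 | 0)) | ··c··> u1
  u1 = c.(0 | 0 | (0 | 0)) | c.b.(0 | 0) | ··c··> u2, ··c··> u3
  u2 = 0 | 0 | (0 | 0) | c.b.(0 | 0) | ··c··> u4
  u3 = c.(0 | 0 | (0 | 0)) | b.(0 | 0) | ··b··> u5, ··c··> u4
  u4 = 0 | 0 | (0 | 0) | b.(0 | 0) | ··b··> u6
  u5 = c.(0 | 0 | (0 | 0)) | (0 | 0) | ··c··> u6
  u6 = 0 | 0 | (0 | 0) | (0 | 0) | stopped
LTS(Q): 7 reachable states
  v0 = c.(c.(0 | 0 | (0 | 0) + 0) | c.b.(0 | 0)) | ··c··> v1
  v1 = c.(0 | 0 | (0 | 0) + 0) | c.b.(0 | 0) | ··c··> v2, ··c··> v3
  v2 = (0 | 0 | (0 | 0) + 0) | c.b.(0 | 0) | ··c··> v4
  v3 = c.(0 | 0 | (0 | 0) + 0) | b.(0 | 0) | ··b··> v5, ··c··> v4
  v4 = (0 | 0 | (0 | 0) + 0) | b.(0 | 0) | ··b··> v6
  v5 = c.(0 | 0 | (0 | 0) + 0) | (0 | 0) | ··c··> v6
  v6 = (0 | 0 | (0 | 0) + 0) | (0 | 0) | stopped
Coarsest stable partition (strong bisimilarity classes):
  B0 = {u0, v0}
  B1 = {u1, v1}
  B2 = {u3, v3}
  B3 = {u4, v4}
  B4 = {u6, v6}
  B5 = {u5, v5}
  B6 = {u2, v2}
u0 ∈ B0, v0 ∈ B0 → same block

bisimilar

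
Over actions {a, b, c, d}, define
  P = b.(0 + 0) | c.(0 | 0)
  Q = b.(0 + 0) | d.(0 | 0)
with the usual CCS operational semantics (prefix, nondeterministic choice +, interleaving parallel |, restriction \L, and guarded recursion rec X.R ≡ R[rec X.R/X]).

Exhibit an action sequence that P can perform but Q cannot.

LTS(P): 4 reachable states
  s0 = b.(0 + 0) | c.(0 | 0) ⊢ —b→ s1, —c→ s2
  s1 = (0 + 0) | c.(0 | 0) ⊢ —c→ s3
  s2 = b.(0 + 0) | (0 | 0) ⊢ —b→ s3
  s3 = (0 + 0) | (0 | 0) ⊢ deadlocked
LTS(Q): 4 reachable states
  t0 = b.(0 + 0) | d.(0 | 0) ⊢ —b→ t1, —d→ t2
  t1 = (0 + 0) | d.(0 | 0) ⊢ —d→ t3
  t2 = b.(0 + 0) | (0 | 0) ⊢ —b→ t3
  t3 = (0 + 0) | (0 | 0) ⊢ deadlocked
Run σ = ⟨c⟩ on P: start {s0}
  after c @ step 1: {s2}
  — P admits the full trace.
Run σ = ⟨c⟩ on Q: start {t0}
  after c @ step 1: ∅ (Q stuck)

c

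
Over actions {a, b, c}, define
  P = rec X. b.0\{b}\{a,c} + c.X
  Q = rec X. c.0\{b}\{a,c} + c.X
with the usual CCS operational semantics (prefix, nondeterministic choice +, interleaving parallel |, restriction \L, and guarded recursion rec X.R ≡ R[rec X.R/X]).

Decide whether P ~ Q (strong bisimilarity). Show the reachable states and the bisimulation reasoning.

P ≁ Q

Reachable graph of P (2 states):
  m0 = rec X. b.0\{b}\{a,c} + c.X has moves —b→ m1, —c→ m0
  m1 = 0\{b}\{a,c} has moves deadlocked
Reachable graph of Q (2 states):
  n0 = rec X. c.0\{b}\{a,c} + c.X has moves —c→ n0, —c→ n1
  n1 = 0\{b}\{a,c} has moves deadlocked
Bisimilarity quotient blocks:
  B0 = {m0}
  B1 = {m1, n1}
  B2 = {n0}
m0 ∈ B0, n0 ∈ B2 → different blocks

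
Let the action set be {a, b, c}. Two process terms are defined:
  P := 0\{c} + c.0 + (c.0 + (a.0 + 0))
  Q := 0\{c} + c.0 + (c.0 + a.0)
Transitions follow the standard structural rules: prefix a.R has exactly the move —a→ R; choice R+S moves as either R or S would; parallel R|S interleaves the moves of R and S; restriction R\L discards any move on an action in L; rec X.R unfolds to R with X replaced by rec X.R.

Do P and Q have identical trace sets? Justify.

YES

LTS(P): 2 reachable states
  m0 = 0\{c} + c.0 + (c.0 + (a.0 + 0)) has moves =a=> m1, =c=> m1
  m1 = 0 has moves stopped
LTS(Q): 2 reachable states
  n0 = 0\{c} + c.0 + (c.0 + a.0) has moves =a=> n1, =c=> n1
  n1 = 0 has moves stopped
Bisimilarity quotient blocks:
  B0 = {m0, n0}
  B1 = {m1, n1}
m0 ∈ B0, n0 ∈ B0 → same block
Bisimilar ⇒ trace-equivalent.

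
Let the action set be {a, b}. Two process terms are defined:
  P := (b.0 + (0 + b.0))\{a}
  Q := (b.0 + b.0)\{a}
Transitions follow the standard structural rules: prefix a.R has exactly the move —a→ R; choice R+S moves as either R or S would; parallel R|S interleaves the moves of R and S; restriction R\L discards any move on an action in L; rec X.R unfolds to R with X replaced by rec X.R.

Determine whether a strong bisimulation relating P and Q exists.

LTS(P): 2 reachable states
  u0 = (b.0 + (0 + b.0))\{a} → -b-> u1
  u1 = 0\{a} → ∅
LTS(Q): 2 reachable states
  v0 = (b.0 + b.0)\{a} → -b-> v1
  v1 = 0\{a} → ∅
Partition-refinement fixed point:
  B0 = {u0, v0}
  B1 = {u1, v1}
u0 ∈ B0, v0 ∈ B0 → same block

P ~ Q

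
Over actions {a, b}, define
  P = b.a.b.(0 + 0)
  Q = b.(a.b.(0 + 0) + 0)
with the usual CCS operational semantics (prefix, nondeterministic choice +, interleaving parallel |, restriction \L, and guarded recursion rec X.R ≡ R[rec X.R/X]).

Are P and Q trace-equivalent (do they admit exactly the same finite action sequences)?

Reachable graph of P (4 states):
  m0 = b.a.b.(0 + 0) ⊢ =b=> m1
  m1 = a.b.(0 + 0) ⊢ =a=> m2
  m2 = b.(0 + 0) ⊢ =b=> m3
  m3 = 0 + 0 ⊢ ·
Reachable graph of Q (4 states):
  n0 = b.(a.b.(0 + 0) + 0) ⊢ =b=> n1
  n1 = a.b.(0 + 0) + 0 ⊢ =a=> n2
  n2 = b.(0 + 0) ⊢ =b=> n3
  n3 = 0 + 0 ⊢ ·
Partition-refinement fixed point:
  B0 = {m0, n0}
  B1 = {m1, n1}
  B2 = {m2, n2}
  B3 = {m3, n3}
m0 ∈ B0, n0 ∈ B0 → same block
Bisimilar ⇒ trace-equivalent.

trace-equivalent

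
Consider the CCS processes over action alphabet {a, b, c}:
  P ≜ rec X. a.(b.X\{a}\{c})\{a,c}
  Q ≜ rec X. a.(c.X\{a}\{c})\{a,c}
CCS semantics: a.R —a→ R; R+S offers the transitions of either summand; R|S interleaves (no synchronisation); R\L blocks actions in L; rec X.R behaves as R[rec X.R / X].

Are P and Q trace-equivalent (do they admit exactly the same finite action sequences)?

NO — witness ⟨ab⟩

LTS(P): 3 reachable states
  s0 = rec X. a.(b.X\{a}\{c})\{a,c} | -a-> s1
  s1 = (b.(rec X. a.(b.X\{a}\{c})\{a,c})\{a}\{c})\{a,c} | -b-> s2
  s2 = (rec X. a.(b.X\{a}\{c})\{a,c})\{a}\{c}\{a,c} | ·
LTS(Q): 2 reachable states
  t0 = rec X. a.(c.X\{a}\{c})\{a,c} | -a-> t1
  t1 = (c.(rec X. a.(c.X\{a}\{c})\{a,c})\{a}\{c})\{a,c} | ·
Executing ab from P (initial set {s0}):
  [1] a ⇒ {s1}
  [2] b ⇒ {s2}
  P completes σ.
Executing ab from Q (initial set {t0}):
  [1] a ⇒ {t1}
  [2] b ⇒ no successor for Q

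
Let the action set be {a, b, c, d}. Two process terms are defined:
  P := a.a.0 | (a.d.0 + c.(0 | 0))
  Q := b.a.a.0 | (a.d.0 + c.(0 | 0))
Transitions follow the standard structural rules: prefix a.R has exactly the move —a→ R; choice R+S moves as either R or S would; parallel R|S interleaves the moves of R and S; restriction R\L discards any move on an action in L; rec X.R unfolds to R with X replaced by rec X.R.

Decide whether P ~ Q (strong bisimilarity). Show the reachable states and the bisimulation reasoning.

NO

P's transition system — 12 states:
  m0 = a.a.0 | (a.d.0 + c.(0 | 0)) has moves =a=> m1, =a=> m2, =c=> m3
  m1 = a.0 | (a.d.0 + c.(0 | 0)) has moves =a=> m4, =a=> m5, =c=> m6
  m2 = a.a.0 | d.0 has moves =a=> m5, =d=> m7
  m3 = a.a.0 | (0 | 0) has moves =a=> m6
  m4 = 0 | (a.d.0 + c.(0 | 0)) has moves =a=> m8, =c=> m9
  m5 = a.0 | d.0 has moves =a=> m8, =d=> m10
  m6 = a.0 | (0 | 0) has moves =a=> m9
  m7 = a.a.0 | 0 has moves =a=> m10
  m8 = 0 | d.0 has moves =d=> m11
  m9 = 0 | (0 | 0) has moves ∅
  m10 = a.0 | 0 has moves =a=> m11
  m11 = 0 | 0 has moves ∅
Q's transition system — 16 states:
  n0 = b.a.a.0 | (a.d.0 + c.(0 | 0)) has moves =a=> n1, =b=> n2, =c=> n3
  n1 = b.a.a.0 | d.0 has moves =b=> n4, =d=> n5
  n2 = a.a.0 | (a.d.0 + c.(0 | 0)) has moves =a=> n4, =a=> n6, =c=> n7
  n3 = b.a.a.0 | (0 | 0) has moves =b=> n7
  n4 = a.a.0 | d.0 has moves =a=> n8, =d=> n9
  n5 = b.a.a.0 | 0 has moves =b=> n9
  n6 = a.0 | (a.d.0 + c.(0 | 0)) has moves =a=> n10, =a=> n8, =c=> n11
  n7 = a.a.0 | (0 | 0) has moves =a=> n11
  n8 = a.0 | d.0 has moves =a=> n12, =d=> n13
  n9 = a.a.0 | 0 has moves =a=> n13
  n10 = 0 | (a.d.0 + c.(0 | 0)) has moves =a=> n12, =c=> n14
  n11 = a.0 | (0 | 0) has moves =a=> n14
  n12 = 0 | d.0 has moves =d=> n15
  n13 = a.0 | 0 has moves =a=> n15
  n14 = 0 | (0 | 0) has moves ∅
  n15 = 0 | 0 has moves ∅
Bisimilarity quotient blocks:
  B0 = {m0, n2}
  B1 = {m2, n4}
  B2 = {m5, n8}
  B3 = {m8, n12}
  B4 = {m11, m9, n14, n15}
  B5 = {m10, m6, n11, n13}
  B6 = {m3, m7, n7, n9}
  B7 = {m1, n6}
  B8 = {m4, n10}
  B9 = {n0}
  B10 = {n1}
  B11 = {n3, n5}
m0 ∈ B0, n0 ∈ B9 → different blocks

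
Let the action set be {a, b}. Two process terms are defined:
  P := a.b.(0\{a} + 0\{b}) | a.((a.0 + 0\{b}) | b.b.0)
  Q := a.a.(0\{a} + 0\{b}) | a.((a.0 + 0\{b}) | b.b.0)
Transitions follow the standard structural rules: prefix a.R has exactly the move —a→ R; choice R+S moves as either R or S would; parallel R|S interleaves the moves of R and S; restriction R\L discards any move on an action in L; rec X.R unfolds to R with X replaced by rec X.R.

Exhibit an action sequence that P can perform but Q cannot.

aabbb

Reachable graph of P (21 states):
  u0 = a.b.(0\{a} + 0\{b}) | a.((a.0 + 0\{b}) | b.b.0) | -a-> u1, -a-> u2
  u1 = a.b.(0\{a} + 0\{b}) | ((a.0 + 0\{b}) | b.b.0) | -a-> u3, -a-> u4, -b-> u5
  u2 = b.(0\{a} + 0\{b}) | a.((a.0 + 0\{b}) | b.b.0) | -a-> u4, -b-> u6
  u3 = a.b.(0\{a} + 0\{b}) | (0 | b.b.0) | -a-> u7, -b-> u8
  u4 = b.(0\{a} + 0\{b}) | ((a.0 + 0\{b}) | b.b.0) | -a-> u7, -b-> u10, -b-> u9
  u5 = a.b.(0\{a} + 0\{b}) | ((a.0 + 0\{b}) | b.0) | -a-> u10, -a-> u8, -b-> u11
  u6 = (0\{a} + 0\{b}) | a.((a.0 + 0\{b}) | b.b.0) | -a-> u9
  u7 = b.(0\{a} + 0\{b}) | (0 | b.b.0) | -b-> u12, -b-> u13
  u8 = a.b.(0\{a} + 0\{b}) | (0 | b.0) | -a-> u13, -b-> u14
  u9 = (0\{a} + 0\{b}) | ((a.0 + 0\{b}) | b.b.0) | -a-> u12, -b-> u15
  u10 = b.(0\{a} + 0\{b}) | ((a.0 + 0\{b}) | b.0) | -a-> u13, -b-> u15, -b-> u16
  u11 = a.b.(0\{a} + 0\{b}) | ((a.0 + 0\{b}) | 0) | -a-> u14, -a-> u16
  u12 = (0\{a} + 0\{b}) | (0 | b.b.0) | -b-> u17
  u13 = b.(0\{a} + 0\{b}) | (0 | b.0) | -b-> u17, -b-> u18
  u14 = a.b.(0\{a} + 0\{b}) | (0 | 0) | -a-> u18
  u15 = (0\{a} + 0\{b}) | ((a.0 + 0\{b}) | b.0) | -a-> u17, -b-> u19
  u16 = b.(0\{a} + 0\{b}) | ((a.0 + 0\{b}) | 0) | -a-> u18, -b-> u19
  u17 = (0\{a} + 0\{b}) | (0 | b.0) | -b-> u20
  u18 = b.(0\{a} + 0\{b}) | (0 | 0) | -b-> u20
  u19 = (0\{a} + 0\{b}) | ((a.0 + 0\{b}) | 0) | -a-> u20
  u20 = (0\{a} + 0\{b}) | (0 | 0) | deadlocked
Reachable graph of Q (21 states):
  v0 = a.a.(0\{a} + 0\{b}) | a.((a.0 + 0\{b}) | b.b.0) | -a-> v1, -a-> v2
  v1 = a.(0\{a} + 0\{b}) | a.((a.0 + 0\{b}) | b.b.0) | -a-> v3, -a-> v4
  v2 = a.a.(0\{a} + 0\{b}) | ((a.0 + 0\{b}) | b.b.0) | -a-> v4, -a-> v5, -b-> v6
  v3 = (0\{a} + 0\{b}) | a.((a.0 + 0\{b}) | b.b.0) | -a-> v7
  v4 = a.(0\{a} + 0\{b}) | ((a.0 + 0\{b}) | b.b.0) | -a-> v7, -a-> v8, -b-> v9
  v5 = a.a.(0\{a} + 0\{b}) | (0 | b.b.0) | -a-> v8, -b-> v10
  v6 = a.a.(0\{a} + 0\{b}) | ((a.0 + 0\{b}) | b.0) | -a-> v10, -a-> v9, -b-> v11
  v7 = (0\{a} + 0\{b}) | ((a.0 + 0\{b}) | b.b.0) | -a-> v12, -b-> v13
  v8 = a.(0\{a} + 0\{b}) | (0 | b.b.0) | -a-> v12, -b-> v14
  v9 = a.(0\{a} + 0\{b}) | ((a.0 + 0\{b}) | b.0) | -a-> v13, -a-> v14, -b-> v15
  v10 = a.a.(0\{a} + 0\{b}) | (0 | b.0) | -a-> v14, -b-> v16
  v11 = a.a.(0\{a} + 0\{b}) | ((a.0 + 0\{b}) | 0) | -a-> v15, -a-> v16
  v12 = (0\{a} + 0\{b}) | (0 | b.b.0) | -b-> v17
  v13 = (0\{a} + 0\{b}) | ((a.0 + 0\{b}) | b.0) | -a-> v17, -b-> v18
  v14 = a.(0\{a} + 0\{b}) | (0 | b.0) | -a-> v17, -b-> v19
  v15 = a.(0\{a} + 0\{b}) | ((a.0 + 0\{b}) | 0) | -a-> v18, -a-> v19
  v16 = a.a.(0\{a} + 0\{b}) | (0 | 0) | -a-> v19
  v17 = (0\{a} + 0\{b}) | (0 | b.0) | -b-> v20
  v18 = (0\{a} + 0\{b}) | ((a.0 + 0\{b}) | 0) | -a-> v20
  v19 = a.(0\{a} + 0\{b}) | (0 | 0) | -a-> v20
  v20 = (0\{a} + 0\{b}) | (0 | 0) | deadlocked
Run σ = ⟨aabbb⟩ on P: start {u0}
  after a @ step 1: {u1, u2}
  after a @ step 2: {u3, u4}
  after b @ step 3: {u10, u8, u9}
  after b @ step 4: {u14, u15, u16}
  after b @ step 5: {u19}
  ✓ P
Run σ = ⟨aabbb⟩ on Q: start {v0}
  after a @ step 1: {v1, v2}
  after a @ step 2: {v3, v4, v5}
  after b @ step 3: {v10, v9}
  after b @ step 4: {v15, v16}
  after b @ step 5: ∅ (Q stuck)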